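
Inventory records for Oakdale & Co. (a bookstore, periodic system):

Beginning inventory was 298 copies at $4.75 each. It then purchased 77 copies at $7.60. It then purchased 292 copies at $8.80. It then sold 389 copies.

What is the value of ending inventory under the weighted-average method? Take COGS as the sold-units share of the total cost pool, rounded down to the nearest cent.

Sale 1, sell 389: 389/667 × $4,570.30 → $2,665.43
Ending inventory (cost pool remaining) = $1,904.87

Ending inventory = $1,904.87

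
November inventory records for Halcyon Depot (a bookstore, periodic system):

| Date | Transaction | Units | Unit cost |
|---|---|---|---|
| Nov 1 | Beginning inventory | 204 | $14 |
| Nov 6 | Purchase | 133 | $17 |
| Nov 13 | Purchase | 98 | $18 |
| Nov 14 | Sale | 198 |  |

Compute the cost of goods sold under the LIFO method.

COGS = $3,464

Nov 14, 198 sold [LIFO — newest first]: 98 @ $18 + 100 @ $17 = $3,464
Ending inventory: 204 @ $14 + 33 @ $17 = $3,417
Check: goods available $6,881 = COGS $3,464 + ending $3,417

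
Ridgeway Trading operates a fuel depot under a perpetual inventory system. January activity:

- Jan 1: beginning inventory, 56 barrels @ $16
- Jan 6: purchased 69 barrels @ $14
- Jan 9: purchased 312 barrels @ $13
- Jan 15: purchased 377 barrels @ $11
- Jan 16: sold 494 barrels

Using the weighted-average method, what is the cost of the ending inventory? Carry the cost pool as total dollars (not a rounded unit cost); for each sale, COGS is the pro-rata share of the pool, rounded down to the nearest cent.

Ending inventory = $3,956.76

After Jan 1: 56 on hand, pool $896.00 (≈ $16.0000 each)
After Jan 6: 125 on hand, pool $1,862.00 (≈ $14.8960 each)
After Jan 9: 437 on hand, pool $5,918.00 (≈ $13.5423 each)
After Jan 15: 814 on hand, pool $10,065.00 (≈ $12.3649 each)
Jan 16, sell 494: 494/814 × $10,065.00 → $6,108.24
Ending inventory (cost pool remaining) = $3,956.76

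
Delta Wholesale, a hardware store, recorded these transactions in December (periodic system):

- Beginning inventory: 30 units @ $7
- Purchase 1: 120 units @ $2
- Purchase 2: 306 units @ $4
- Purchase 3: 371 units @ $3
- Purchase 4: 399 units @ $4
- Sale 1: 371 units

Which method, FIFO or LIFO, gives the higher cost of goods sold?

FIFO COGS: 30 @ $7 + 120 @ $2 + 221 @ $4 = $1,334
LIFO COGS: 371 @ $4 = $1,484

LIFO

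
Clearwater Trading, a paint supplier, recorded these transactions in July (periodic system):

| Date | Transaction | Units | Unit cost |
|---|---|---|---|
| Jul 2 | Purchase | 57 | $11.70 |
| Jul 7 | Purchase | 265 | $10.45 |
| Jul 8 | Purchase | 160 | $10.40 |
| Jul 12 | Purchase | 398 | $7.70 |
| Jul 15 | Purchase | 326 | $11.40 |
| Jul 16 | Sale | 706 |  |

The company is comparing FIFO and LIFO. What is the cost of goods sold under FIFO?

COGS = $6,824.95

FIFO COGS: 57 @ $11.70 + 265 @ $10.45 + 160 @ $10.40 + 224 @ $7.70 = $6,824.95
LIFO COGS: 326 @ $11.40 + 380 @ $7.70 = $6,642.40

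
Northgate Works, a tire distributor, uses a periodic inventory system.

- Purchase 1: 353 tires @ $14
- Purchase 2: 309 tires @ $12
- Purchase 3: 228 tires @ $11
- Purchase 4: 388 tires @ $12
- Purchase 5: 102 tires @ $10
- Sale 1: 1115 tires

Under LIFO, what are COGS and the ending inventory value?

Sale 1 (1115) [LIFO — newest first]: 102 @ $10 + 388 @ $12 + 228 @ $11 + 309 @ $12 + 88 @ $14 = $13,124
Ending inventory: 265 @ $14 = $3,710
Check: goods available $16,834 = COGS $13,124 + ending $3,710

COGS = $13,124; ending inventory = $3,710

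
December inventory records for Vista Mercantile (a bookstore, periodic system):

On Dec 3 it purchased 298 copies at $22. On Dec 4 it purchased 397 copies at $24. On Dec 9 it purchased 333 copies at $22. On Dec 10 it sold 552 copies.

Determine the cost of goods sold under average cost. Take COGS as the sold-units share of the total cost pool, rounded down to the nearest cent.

COGS = $12,570.35

Dec 10, sell 552: 552/1028 × $23,410.00 → $12,570.35
Ending inventory (cost pool remaining) = $10,839.65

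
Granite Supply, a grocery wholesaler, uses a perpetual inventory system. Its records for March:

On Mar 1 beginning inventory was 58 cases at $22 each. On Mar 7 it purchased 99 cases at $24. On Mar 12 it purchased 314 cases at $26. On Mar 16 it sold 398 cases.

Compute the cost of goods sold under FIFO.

Mar 16, 398 sold [FIFO — oldest first]: 58 @ $22 + 99 @ $24 + 241 @ $26 = $9,918
Ending inventory: 73 @ $26 = $1,898
Check: goods available $11,816 = COGS $9,918 + ending $1,898

COGS = $9,918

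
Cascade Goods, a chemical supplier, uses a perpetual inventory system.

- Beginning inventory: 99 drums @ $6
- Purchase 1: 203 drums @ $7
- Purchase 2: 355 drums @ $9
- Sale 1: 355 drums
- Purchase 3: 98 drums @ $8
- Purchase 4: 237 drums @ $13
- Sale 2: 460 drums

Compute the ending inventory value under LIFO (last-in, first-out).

Sale 1 (355) [LIFO — newest first]: 355 @ $9 = $3,195
Sale 2 (460) [LIFO — newest first]: 237 @ $13 + 98 @ $8 + 125 @ $7 = $4,740
Total COGS = $3,195 + $4,740 = $7,935
Ending inventory: 99 @ $6 + 78 @ $7 = $1,140

Ending inventory = $1,140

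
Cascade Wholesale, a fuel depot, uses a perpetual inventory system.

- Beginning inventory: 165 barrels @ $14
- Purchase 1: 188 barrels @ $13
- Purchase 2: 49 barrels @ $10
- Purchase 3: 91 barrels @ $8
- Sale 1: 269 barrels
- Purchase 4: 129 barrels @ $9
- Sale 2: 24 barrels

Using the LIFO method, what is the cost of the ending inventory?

Ending inventory = $4,022

Sale 1 (269) [LIFO — newest first]: 91 @ $8 + 49 @ $10 + 129 @ $13 = $2,895
Sale 2 (24) [LIFO — newest first]: 24 @ $9 = $216
Total COGS = $2,895 + $216 = $3,111
Ending inventory: 165 @ $14 + 59 @ $13 + 105 @ $9 = $4,022
Check: goods available $7,133 = COGS $3,111 + ending $4,022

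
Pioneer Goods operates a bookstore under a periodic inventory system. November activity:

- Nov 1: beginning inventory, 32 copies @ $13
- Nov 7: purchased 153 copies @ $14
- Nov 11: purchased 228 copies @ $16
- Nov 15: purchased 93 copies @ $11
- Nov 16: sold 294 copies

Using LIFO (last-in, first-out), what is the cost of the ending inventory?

Nov 16, 294 sold [LIFO — newest first]: 93 @ $11 + 201 @ $16 = $4,239
Ending inventory: 32 @ $13 + 153 @ $14 + 27 @ $16 = $2,990
Check: goods available $7,229 = COGS $4,239 + ending $2,990

Ending inventory = $2,990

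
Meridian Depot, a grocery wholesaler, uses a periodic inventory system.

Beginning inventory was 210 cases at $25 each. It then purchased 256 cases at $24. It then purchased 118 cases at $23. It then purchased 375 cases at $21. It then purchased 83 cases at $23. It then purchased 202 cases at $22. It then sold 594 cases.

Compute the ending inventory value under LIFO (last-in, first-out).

Ending inventory = $15,494

Sale 1 (594) [LIFO — newest first]: 202 @ $22 + 83 @ $23 + 309 @ $21 = $12,842
Ending inventory: 210 @ $25 + 256 @ $24 + 118 @ $23 + 66 @ $21 = $15,494
Check: goods available $28,336 = COGS $12,842 + ending $15,494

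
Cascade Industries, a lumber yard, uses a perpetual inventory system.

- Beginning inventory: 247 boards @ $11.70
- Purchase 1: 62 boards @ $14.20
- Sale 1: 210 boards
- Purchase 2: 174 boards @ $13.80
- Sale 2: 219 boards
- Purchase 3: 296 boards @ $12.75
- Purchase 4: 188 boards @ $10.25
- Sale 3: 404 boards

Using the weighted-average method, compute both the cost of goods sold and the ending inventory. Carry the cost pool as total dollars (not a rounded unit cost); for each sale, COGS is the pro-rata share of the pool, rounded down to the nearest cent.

After Beginning: 247 on hand, pool $2,889.90 (≈ $11.7000 each)
After Purchase 1: 309 on hand, pool $3,770.30 (≈ $12.2016 each)
Sale 1, sell 210: 210/309 × $3,770.30 → $2,562.33
After Purchase 2: 273 on hand, pool $3,609.17 (≈ $13.2204 each)
Sale 2, sell 219: 219/273 × $3,609.17 → $2,895.26
After Purchase 3: 350 on hand, pool $4,487.91 (≈ $12.8226 each)
After Purchase 4: 538 on hand, pool $6,414.91 (≈ $11.9236 each)
Sale 3, sell 404: 404/538 × $6,414.91 → $4,817.14
Total COGS = $2,562.33 + $2,895.26 + $4,817.14 = $10,274.73
Ending inventory (cost pool remaining) = $1,597.77

COGS = $10,274.73; ending inventory = $1,597.77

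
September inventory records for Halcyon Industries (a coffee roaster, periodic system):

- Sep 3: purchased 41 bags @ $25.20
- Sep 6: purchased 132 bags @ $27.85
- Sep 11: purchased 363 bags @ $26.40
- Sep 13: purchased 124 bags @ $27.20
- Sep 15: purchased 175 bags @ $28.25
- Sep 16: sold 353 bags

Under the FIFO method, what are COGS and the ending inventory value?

Sep 16, 353 sold [FIFO — oldest first]: 41 @ $25.20 + 132 @ $27.85 + 180 @ $26.40 = $9,461.40
Ending inventory: 183 @ $26.40 + 124 @ $27.20 + 175 @ $28.25 = $13,147.75

COGS = $9,461.40; ending inventory = $13,147.75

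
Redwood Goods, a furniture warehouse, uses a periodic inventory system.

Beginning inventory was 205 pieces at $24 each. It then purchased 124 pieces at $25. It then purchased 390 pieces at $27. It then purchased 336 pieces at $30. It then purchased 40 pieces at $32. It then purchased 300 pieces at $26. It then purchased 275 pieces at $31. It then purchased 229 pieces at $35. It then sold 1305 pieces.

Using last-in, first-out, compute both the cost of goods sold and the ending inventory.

Sale 1 (1305) [LIFO — newest first]: 229 @ $35 + 275 @ $31 + 300 @ $26 + 40 @ $32 + 336 @ $30 + 125 @ $27 = $39,075
Ending inventory: 205 @ $24 + 124 @ $25 + 265 @ $27 = $15,175

COGS = $39,075; ending inventory = $15,175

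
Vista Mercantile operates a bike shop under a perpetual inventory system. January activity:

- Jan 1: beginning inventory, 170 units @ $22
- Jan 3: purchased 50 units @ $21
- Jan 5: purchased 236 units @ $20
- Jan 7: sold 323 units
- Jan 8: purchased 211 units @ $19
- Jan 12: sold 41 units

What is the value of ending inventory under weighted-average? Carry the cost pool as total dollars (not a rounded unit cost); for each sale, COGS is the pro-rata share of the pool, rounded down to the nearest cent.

Ending inventory = $5,974.35

After Jan 1: 170 on hand, pool $3,740.00 (≈ $22.0000 each)
After Jan 3: 220 on hand, pool $4,790.00 (≈ $21.7727 each)
After Jan 5: 456 on hand, pool $9,510.00 (≈ $20.8553 each)
Jan 7, sell 323: 323/456 × $9,510.00 → $6,736.25
After Jan 8: 344 on hand, pool $6,782.75 (≈ $19.7173 each)
Jan 12, sell 41: 41/344 × $6,782.75 → $808.40
Total COGS = $6,736.25 + $808.40 = $7,544.65
Ending inventory (cost pool remaining) = $5,974.35
Check: goods available $13,519.00 = COGS $7,544.65 + ending $5,974.35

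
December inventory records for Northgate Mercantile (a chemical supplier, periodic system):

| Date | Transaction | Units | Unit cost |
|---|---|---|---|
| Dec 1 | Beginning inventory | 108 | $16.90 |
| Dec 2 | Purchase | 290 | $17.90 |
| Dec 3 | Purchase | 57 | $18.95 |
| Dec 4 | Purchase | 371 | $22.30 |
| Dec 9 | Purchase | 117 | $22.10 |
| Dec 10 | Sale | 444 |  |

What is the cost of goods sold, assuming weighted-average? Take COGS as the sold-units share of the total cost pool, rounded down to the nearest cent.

COGS = $8,924.89

Dec 10, sell 444: 444/943 × $18,955.35 → $8,924.89
Ending inventory (cost pool remaining) = $10,030.46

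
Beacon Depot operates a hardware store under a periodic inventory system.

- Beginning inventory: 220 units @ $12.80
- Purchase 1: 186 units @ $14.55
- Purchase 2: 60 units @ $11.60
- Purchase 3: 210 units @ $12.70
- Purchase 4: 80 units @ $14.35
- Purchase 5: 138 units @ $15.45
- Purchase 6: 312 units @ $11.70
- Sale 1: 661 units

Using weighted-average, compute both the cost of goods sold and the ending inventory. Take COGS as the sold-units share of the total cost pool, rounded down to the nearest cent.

COGS = $8,668.52; ending inventory = $7,147.28

Sale 1, sell 661: 661/1206 × $15,815.80 → $8,668.52
Ending inventory (cost pool remaining) = $7,147.28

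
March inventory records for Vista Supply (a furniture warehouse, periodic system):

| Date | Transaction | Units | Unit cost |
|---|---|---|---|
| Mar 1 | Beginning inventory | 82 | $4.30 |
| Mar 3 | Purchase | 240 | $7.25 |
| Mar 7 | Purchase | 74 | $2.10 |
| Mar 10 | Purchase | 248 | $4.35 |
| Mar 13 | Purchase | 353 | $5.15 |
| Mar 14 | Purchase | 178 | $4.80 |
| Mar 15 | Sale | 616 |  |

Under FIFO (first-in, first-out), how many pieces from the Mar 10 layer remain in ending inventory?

Mar 15, 616 sold [FIFO — oldest first]: 82 @ $4.30 + 240 @ $7.25 + 74 @ $2.10 + 220 @ $4.35 = $3,205.00
Ending inventory: 28 @ $4.35 + 353 @ $5.15 + 178 @ $4.80 = $2,794.15

28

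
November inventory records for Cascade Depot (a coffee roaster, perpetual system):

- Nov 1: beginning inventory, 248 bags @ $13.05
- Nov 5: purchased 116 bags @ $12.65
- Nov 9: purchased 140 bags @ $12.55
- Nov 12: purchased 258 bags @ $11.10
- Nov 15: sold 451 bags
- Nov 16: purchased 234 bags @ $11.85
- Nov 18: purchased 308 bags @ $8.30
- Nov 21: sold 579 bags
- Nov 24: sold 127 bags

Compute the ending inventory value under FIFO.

Ending inventory = $1,220.10

Nov 15, 451 sold [FIFO — oldest first]: 248 @ $13.05 + 116 @ $12.65 + 87 @ $12.55 = $5,795.65
Nov 21, 579 sold [FIFO — oldest first]: 53 @ $12.55 + 258 @ $11.10 + 234 @ $11.85 + 34 @ $8.30 = $6,584.05
Nov 24, 127 sold [FIFO — oldest first]: 127 @ $8.30 = $1,054.10
Total COGS = $5,795.65 + $6,584.05 + $1,054.10 = $13,433.80
Ending inventory: 147 @ $8.30 = $1,220.10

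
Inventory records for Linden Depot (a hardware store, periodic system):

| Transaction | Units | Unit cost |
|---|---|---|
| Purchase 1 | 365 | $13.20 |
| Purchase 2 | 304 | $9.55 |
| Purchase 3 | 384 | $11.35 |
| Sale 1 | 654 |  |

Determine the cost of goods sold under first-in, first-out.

COGS = $7,577.95

Sale 1 (654) [FIFO — oldest first]: 365 @ $13.20 + 289 @ $9.55 = $7,577.95
Ending inventory: 15 @ $9.55 + 384 @ $11.35 = $4,501.65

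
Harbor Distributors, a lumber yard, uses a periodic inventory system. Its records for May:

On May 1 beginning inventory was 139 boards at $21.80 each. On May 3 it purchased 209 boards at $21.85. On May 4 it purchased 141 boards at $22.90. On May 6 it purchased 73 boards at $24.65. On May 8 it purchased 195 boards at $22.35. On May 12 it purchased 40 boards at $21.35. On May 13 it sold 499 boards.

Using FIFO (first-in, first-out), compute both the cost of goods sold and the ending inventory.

COGS = $11,072.25; ending inventory = $6,765.20

May 13, 499 sold [FIFO — oldest first]: 139 @ $21.80 + 209 @ $21.85 + 141 @ $22.90 + 10 @ $24.65 = $11,072.25
Ending inventory: 63 @ $24.65 + 195 @ $22.35 + 40 @ $21.35 = $6,765.20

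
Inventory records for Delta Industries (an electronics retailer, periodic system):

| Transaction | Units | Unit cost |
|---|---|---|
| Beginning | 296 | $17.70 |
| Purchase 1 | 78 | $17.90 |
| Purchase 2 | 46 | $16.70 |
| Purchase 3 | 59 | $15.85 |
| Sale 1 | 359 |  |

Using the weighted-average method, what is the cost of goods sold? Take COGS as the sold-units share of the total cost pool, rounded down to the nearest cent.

Sale 1, sell 359: 359/479 × $8,338.75 → $6,249.71
Ending inventory (cost pool remaining) = $2,089.04

COGS = $6,249.71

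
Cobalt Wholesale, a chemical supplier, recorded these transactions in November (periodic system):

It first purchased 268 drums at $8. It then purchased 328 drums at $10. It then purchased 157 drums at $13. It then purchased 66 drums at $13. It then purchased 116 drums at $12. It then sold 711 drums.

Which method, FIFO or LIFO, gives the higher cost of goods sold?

LIFO

FIFO COGS: 268 @ $8 + 328 @ $10 + 115 @ $13 = $6,919
LIFO COGS: 116 @ $12 + 66 @ $13 + 157 @ $13 + 328 @ $10 + 44 @ $8 = $7,923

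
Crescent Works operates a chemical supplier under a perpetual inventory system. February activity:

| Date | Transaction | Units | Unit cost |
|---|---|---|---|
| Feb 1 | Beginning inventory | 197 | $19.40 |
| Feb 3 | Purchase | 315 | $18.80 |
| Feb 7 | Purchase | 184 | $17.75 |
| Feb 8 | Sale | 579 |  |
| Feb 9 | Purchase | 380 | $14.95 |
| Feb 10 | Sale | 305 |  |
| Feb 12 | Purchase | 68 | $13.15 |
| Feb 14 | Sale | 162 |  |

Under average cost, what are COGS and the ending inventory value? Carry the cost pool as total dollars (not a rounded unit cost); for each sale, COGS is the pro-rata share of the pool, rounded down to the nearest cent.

COGS = $18,102.27; ending inventory = $1,482.73

After Feb 1: 197 on hand, pool $3,821.80 (≈ $19.4000 each)
After Feb 3: 512 on hand, pool $9,743.80 (≈ $19.0309 each)
After Feb 7: 696 on hand, pool $13,009.80 (≈ $18.6922 each)
Feb 8, sell 579: 579/696 × $13,009.80 → $10,822.80
After Feb 9: 497 on hand, pool $7,868.00 (≈ $15.8310 each)
Feb 10, sell 305: 305/497 × $7,868.00 → $4,828.45
After Feb 12: 260 on hand, pool $3,933.75 (≈ $15.1298 each)
Feb 14, sell 162: 162/260 × $3,933.75 → $2,451.02
Total COGS = $10,822.80 + $4,828.45 + $2,451.02 = $18,102.27
Ending inventory (cost pool remaining) = $1,482.73
Check: goods available $19,585.00 = COGS $18,102.27 + ending $1,482.73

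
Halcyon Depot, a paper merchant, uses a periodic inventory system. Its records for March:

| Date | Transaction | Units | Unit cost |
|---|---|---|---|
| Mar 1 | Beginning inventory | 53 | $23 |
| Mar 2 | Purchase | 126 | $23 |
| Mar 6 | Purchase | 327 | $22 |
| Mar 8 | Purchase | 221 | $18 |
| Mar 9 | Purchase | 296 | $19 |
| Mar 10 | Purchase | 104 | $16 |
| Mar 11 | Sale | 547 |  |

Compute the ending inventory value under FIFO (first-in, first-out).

Ending inventory = $10,528

Mar 11, 547 sold [FIFO — oldest first]: 53 @ $23 + 126 @ $23 + 327 @ $22 + 41 @ $18 = $12,049
Ending inventory: 180 @ $18 + 296 @ $19 + 104 @ $16 = $10,528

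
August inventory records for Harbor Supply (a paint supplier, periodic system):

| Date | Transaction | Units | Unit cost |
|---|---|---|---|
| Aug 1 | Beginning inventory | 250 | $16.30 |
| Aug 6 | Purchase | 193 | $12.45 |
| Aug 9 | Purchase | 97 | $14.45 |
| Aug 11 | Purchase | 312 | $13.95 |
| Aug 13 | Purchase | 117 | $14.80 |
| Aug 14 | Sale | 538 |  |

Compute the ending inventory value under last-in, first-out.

Aug 14, 538 sold [LIFO — newest first]: 117 @ $14.80 + 312 @ $13.95 + 97 @ $14.45 + 12 @ $12.45 = $7,635.05
Ending inventory: 250 @ $16.30 + 181 @ $12.45 = $6,328.45
Check: goods available $13,963.50 = COGS $7,635.05 + ending $6,328.45

Ending inventory = $6,328.45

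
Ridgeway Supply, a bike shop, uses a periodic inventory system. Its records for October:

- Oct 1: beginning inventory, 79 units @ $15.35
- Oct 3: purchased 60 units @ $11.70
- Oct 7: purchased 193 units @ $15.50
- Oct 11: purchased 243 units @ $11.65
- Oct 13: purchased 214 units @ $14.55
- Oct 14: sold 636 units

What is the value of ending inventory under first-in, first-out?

Ending inventory = $2,226.15

Oct 14, 636 sold [FIFO — oldest first]: 79 @ $15.35 + 60 @ $11.70 + 193 @ $15.50 + 243 @ $11.65 + 61 @ $14.55 = $8,624.65
Ending inventory: 153 @ $14.55 = $2,226.15
Check: goods available $10,850.80 = COGS $8,624.65 + ending $2,226.15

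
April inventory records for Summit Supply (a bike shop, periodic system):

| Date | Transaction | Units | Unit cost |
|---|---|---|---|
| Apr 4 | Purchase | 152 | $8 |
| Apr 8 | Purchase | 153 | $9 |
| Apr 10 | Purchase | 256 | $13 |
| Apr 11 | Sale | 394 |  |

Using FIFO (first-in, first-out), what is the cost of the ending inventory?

Ending inventory = $2,171

Apr 11, 394 sold [FIFO — oldest first]: 152 @ $8 + 153 @ $9 + 89 @ $13 = $3,750
Ending inventory: 167 @ $13 = $2,171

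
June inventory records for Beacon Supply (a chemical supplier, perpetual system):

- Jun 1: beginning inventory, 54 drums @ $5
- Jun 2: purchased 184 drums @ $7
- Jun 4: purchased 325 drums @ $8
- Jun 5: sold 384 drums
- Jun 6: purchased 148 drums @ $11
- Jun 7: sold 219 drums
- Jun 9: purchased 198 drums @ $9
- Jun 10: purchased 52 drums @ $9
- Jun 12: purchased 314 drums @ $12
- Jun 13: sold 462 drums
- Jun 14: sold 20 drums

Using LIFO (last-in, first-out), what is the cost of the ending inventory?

Ending inventory = $1,386

Jun 5, 384 sold [LIFO — newest first]: 325 @ $8 + 59 @ $7 = $3,013
Jun 7, 219 sold [LIFO — newest first]: 148 @ $11 + 71 @ $7 = $2,125
Jun 13, 462 sold [LIFO — newest first]: 314 @ $12 + 52 @ $9 + 96 @ $9 = $5,100
Jun 14, 20 sold [LIFO — newest first]: 20 @ $9 = $180
Total COGS = $3,013 + $2,125 + $5,100 + $180 = $10,418
Ending inventory: 54 @ $5 + 54 @ $7 + 82 @ $9 = $1,386
Check: goods available $11,804 = COGS $10,418 + ending $1,386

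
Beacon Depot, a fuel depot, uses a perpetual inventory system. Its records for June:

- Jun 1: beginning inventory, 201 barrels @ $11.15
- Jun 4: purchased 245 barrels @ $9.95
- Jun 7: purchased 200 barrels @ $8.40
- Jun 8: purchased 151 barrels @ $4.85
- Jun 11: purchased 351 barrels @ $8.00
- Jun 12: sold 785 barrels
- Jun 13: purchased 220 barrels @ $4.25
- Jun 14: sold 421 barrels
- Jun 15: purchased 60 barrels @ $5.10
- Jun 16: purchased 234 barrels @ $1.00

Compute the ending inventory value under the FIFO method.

Jun 12, 785 sold [FIFO — oldest first]: 201 @ $11.15 + 245 @ $9.95 + 200 @ $8.40 + 139 @ $4.85 = $7,033.05
Jun 14, 421 sold [FIFO — oldest first]: 12 @ $4.85 + 351 @ $8.00 + 58 @ $4.25 = $3,112.70
Total COGS = $7,033.05 + $3,112.70 = $10,145.75
Ending inventory: 162 @ $4.25 + 60 @ $5.10 + 234 @ $1.00 = $1,228.50
Check: goods available $11,374.25 = COGS $10,145.75 + ending $1,228.50

Ending inventory = $1,228.50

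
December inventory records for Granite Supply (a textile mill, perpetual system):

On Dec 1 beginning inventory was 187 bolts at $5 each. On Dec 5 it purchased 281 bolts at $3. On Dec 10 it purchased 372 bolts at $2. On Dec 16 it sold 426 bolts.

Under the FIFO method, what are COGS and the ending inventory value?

COGS = $1,652; ending inventory = $870

Dec 16, 426 sold [FIFO — oldest first]: 187 @ $5 + 239 @ $3 = $1,652
Ending inventory: 42 @ $3 + 372 @ $2 = $870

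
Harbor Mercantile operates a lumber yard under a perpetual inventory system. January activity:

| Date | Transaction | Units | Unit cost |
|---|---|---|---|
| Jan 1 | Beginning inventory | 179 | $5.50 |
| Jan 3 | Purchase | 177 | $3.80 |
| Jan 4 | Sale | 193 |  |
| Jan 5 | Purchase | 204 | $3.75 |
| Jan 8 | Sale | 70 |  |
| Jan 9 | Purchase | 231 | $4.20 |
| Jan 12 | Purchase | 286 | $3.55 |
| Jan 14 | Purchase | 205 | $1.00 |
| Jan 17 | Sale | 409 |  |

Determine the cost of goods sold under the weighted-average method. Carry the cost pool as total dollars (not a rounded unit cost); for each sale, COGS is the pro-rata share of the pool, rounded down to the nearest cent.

COGS = $2,563.13

After Jan 1: 179 on hand, pool $984.50 (≈ $5.5000 each)
After Jan 3: 356 on hand, pool $1,657.10 (≈ $4.6548 each)
Jan 4, sell 193: 193/356 × $1,657.10 → $898.37
After Jan 5: 367 on hand, pool $1,523.73 (≈ $4.1519 each)
Jan 8, sell 70: 70/367 × $1,523.73 → $290.62
After Jan 9: 528 on hand, pool $2,203.31 (≈ $4.1729 each)
After Jan 12: 814 on hand, pool $3,218.61 (≈ $3.9541 each)
After Jan 14: 1019 on hand, pool $3,423.61 (≈ $3.3598 each)
Jan 17, sell 409: 409/1019 × $3,423.61 → $1,374.14
Total COGS = $898.37 + $290.62 + $1,374.14 = $2,563.13
Ending inventory (cost pool remaining) = $2,049.47
Check: goods available $4,612.60 = COGS $2,563.13 + ending $2,049.47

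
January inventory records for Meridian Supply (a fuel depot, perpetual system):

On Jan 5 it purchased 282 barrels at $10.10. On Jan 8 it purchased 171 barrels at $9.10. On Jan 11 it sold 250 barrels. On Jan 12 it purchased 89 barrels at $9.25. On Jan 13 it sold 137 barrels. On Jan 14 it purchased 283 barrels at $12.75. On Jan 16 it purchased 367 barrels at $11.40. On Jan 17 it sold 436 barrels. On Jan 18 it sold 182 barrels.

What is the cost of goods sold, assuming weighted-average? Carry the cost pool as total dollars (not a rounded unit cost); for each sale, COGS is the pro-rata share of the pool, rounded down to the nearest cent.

COGS = $10,864.63

After Jan 5: 282 on hand, pool $2,848.20 (≈ $10.1000 each)
After Jan 8: 453 on hand, pool $4,404.30 (≈ $9.7225 each)
Jan 11, sell 250: 250/453 × $4,404.30 → $2,430.62
After Jan 12: 292 on hand, pool $2,796.93 (≈ $9.5785 each)
Jan 13, sell 137: 137/292 × $2,796.93 → $1,312.25
After Jan 14: 438 on hand, pool $5,092.93 (≈ $11.6277 each)
After Jan 16: 805 on hand, pool $9,276.73 (≈ $11.5239 each)
Jan 17, sell 436: 436/805 × $9,276.73 → $5,024.41
Jan 18, sell 182: 182/369 × $4,252.32 → $2,097.35
Total COGS = $2,430.62 + $1,312.25 + $5,024.41 + $2,097.35 = $10,864.63
Ending inventory (cost pool remaining) = $2,154.97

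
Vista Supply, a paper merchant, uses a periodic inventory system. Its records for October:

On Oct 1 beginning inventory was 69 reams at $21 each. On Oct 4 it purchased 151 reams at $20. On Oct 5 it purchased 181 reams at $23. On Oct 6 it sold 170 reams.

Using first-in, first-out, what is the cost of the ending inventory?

Ending inventory = $5,163

Oct 6, 170 sold [FIFO — oldest first]: 69 @ $21 + 101 @ $20 = $3,469
Ending inventory: 50 @ $20 + 181 @ $23 = $5,163
Check: goods available $8,632 = COGS $3,469 + ending $5,163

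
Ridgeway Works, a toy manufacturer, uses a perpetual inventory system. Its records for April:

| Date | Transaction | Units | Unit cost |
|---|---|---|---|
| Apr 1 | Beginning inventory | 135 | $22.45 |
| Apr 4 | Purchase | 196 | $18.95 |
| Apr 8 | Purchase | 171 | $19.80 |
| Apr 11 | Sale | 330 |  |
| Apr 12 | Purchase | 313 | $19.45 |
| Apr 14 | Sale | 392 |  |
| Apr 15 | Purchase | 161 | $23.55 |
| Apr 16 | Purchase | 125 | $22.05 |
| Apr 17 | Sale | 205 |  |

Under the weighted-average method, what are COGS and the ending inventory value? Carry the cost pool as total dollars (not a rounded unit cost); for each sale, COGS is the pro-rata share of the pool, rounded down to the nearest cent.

After Apr 1: 135 on hand, pool $3,030.75 (≈ $22.4500 each)
After Apr 4: 331 on hand, pool $6,744.95 (≈ $20.3775 each)
After Apr 8: 502 on hand, pool $10,130.75 (≈ $20.1808 each)
Apr 11, sell 330: 330/502 × $10,130.75 → $6,659.65
After Apr 12: 485 on hand, pool $9,558.95 (≈ $19.7092 each)
Apr 14, sell 392: 392/485 × $9,558.95 → $7,725.99
After Apr 15: 254 on hand, pool $5,624.51 (≈ $22.1437 each)
After Apr 16: 379 on hand, pool $8,380.76 (≈ $22.1128 each)
Apr 17, sell 205: 205/379 × $8,380.76 → $4,533.12
Total COGS = $6,659.65 + $7,725.99 + $4,533.12 = $18,918.76
Ending inventory (cost pool remaining) = $3,847.64
Check: goods available $22,766.40 = COGS $18,918.76 + ending $3,847.64

COGS = $18,918.76; ending inventory = $3,847.64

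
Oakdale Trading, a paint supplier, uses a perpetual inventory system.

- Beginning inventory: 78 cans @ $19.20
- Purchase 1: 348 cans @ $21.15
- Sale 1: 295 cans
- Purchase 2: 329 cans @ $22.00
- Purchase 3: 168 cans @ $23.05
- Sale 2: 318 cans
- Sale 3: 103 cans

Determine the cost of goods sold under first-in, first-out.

Sale 1 (295) [FIFO — oldest first]: 78 @ $19.20 + 217 @ $21.15 = $6,087.15
Sale 2 (318) [FIFO — oldest first]: 131 @ $21.15 + 187 @ $22.00 = $6,884.65
Sale 3 (103) [FIFO — oldest first]: 103 @ $22.00 = $2,266.00
Total COGS = $6,087.15 + $6,884.65 + $2,266.00 = $15,237.80
Ending inventory: 39 @ $22.00 + 168 @ $23.05 = $4,730.40

COGS = $15,237.80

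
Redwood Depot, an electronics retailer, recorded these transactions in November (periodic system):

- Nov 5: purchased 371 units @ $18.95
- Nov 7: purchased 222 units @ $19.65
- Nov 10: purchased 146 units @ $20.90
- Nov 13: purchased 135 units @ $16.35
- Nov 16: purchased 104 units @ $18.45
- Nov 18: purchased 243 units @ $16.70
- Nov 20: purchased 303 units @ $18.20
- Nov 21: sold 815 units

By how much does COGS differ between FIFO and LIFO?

$1,361.00

FIFO COGS: 371 @ $18.95 + 222 @ $19.65 + 146 @ $20.90 + 76 @ $16.35 = $15,686.75
LIFO COGS: 303 @ $18.20 + 243 @ $16.70 + 104 @ $18.45 + 135 @ $16.35 + 30 @ $20.90 = $14,325.75
Difference = |$15,686.75 − $14,325.75| = $1,361.00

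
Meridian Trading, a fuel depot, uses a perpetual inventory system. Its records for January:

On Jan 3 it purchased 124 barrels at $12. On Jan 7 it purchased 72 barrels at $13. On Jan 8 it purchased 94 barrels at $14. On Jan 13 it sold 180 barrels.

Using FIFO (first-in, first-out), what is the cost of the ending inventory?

Ending inventory = $1,524

Jan 13, 180 sold [FIFO — oldest first]: 124 @ $12 + 56 @ $13 = $2,216
Ending inventory: 16 @ $13 + 94 @ $14 = $1,524
Check: goods available $3,740 = COGS $2,216 + ending $1,524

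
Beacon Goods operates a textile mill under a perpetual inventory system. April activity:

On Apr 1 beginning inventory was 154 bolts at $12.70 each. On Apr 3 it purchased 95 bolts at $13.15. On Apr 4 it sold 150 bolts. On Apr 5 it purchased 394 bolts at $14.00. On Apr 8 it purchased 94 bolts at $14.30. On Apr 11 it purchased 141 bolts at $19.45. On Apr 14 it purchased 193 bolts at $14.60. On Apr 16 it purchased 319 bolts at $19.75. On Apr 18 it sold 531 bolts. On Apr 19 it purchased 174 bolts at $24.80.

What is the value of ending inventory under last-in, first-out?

Ending inventory = $14,805.60

Apr 4, 150 sold [LIFO — newest first]: 95 @ $13.15 + 55 @ $12.70 = $1,947.75
Apr 18, 531 sold [LIFO — newest first]: 319 @ $19.75 + 193 @ $14.60 + 19 @ $19.45 = $9,487.60
Total COGS = $1,947.75 + $9,487.60 = $11,435.35
Ending inventory: 99 @ $12.70 + 394 @ $14.00 + 94 @ $14.30 + 122 @ $19.45 + 174 @ $24.80 = $14,805.60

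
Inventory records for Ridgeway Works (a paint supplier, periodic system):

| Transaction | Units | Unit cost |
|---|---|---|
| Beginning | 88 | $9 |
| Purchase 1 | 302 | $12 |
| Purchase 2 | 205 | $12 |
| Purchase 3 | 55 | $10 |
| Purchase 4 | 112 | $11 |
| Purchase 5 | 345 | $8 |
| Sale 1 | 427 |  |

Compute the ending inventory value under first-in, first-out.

Sale 1 (427) [FIFO — oldest first]: 88 @ $9 + 302 @ $12 + 37 @ $12 = $4,860
Ending inventory: 168 @ $12 + 55 @ $10 + 112 @ $11 + 345 @ $8 = $6,558

Ending inventory = $6,558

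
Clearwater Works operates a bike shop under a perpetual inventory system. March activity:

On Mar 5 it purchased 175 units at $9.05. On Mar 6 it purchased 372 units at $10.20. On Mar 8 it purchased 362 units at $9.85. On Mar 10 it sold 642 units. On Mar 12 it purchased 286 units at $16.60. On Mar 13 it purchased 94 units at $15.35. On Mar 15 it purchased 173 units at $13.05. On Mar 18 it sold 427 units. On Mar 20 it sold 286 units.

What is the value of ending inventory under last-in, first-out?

Ending inventory = $968.35

Mar 10, 642 sold [LIFO — newest first]: 362 @ $9.85 + 280 @ $10.20 = $6,421.70
Mar 18, 427 sold [LIFO — newest first]: 173 @ $13.05 + 94 @ $15.35 + 160 @ $16.60 = $6,356.55
Mar 20, 286 sold [LIFO — newest first]: 126 @ $16.60 + 92 @ $10.20 + 68 @ $9.05 = $3,645.40
Total COGS = $6,421.70 + $6,356.55 + $3,645.40 = $16,423.65
Ending inventory: 107 @ $9.05 = $968.35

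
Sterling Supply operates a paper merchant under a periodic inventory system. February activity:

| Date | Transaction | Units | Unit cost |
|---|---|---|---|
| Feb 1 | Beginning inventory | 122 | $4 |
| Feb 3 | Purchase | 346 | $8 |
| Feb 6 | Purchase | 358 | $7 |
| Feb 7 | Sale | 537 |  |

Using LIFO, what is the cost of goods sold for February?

Feb 7, 537 sold [LIFO — newest first]: 358 @ $7 + 179 @ $8 = $3,938
Ending inventory: 122 @ $4 + 167 @ $8 = $1,824
Check: goods available $5,762 = COGS $3,938 + ending $1,824

COGS = $3,938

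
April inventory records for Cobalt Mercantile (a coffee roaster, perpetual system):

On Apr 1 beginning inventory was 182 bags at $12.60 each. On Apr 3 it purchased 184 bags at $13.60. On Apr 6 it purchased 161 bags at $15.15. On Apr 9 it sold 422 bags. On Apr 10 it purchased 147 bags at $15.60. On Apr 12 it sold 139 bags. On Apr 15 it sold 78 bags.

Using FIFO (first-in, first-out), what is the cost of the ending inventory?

Ending inventory = $546.00

Apr 9, 422 sold [FIFO — oldest first]: 182 @ $12.60 + 184 @ $13.60 + 56 @ $15.15 = $5,644.00
Apr 12, 139 sold [FIFO — oldest first]: 105 @ $15.15 + 34 @ $15.60 = $2,121.15
Apr 15, 78 sold [FIFO — oldest first]: 78 @ $15.60 = $1,216.80
Total COGS = $5,644.00 + $2,121.15 + $1,216.80 = $8,981.95
Ending inventory: 35 @ $15.60 = $546.00
Check: goods available $9,527.95 = COGS $8,981.95 + ending $546.00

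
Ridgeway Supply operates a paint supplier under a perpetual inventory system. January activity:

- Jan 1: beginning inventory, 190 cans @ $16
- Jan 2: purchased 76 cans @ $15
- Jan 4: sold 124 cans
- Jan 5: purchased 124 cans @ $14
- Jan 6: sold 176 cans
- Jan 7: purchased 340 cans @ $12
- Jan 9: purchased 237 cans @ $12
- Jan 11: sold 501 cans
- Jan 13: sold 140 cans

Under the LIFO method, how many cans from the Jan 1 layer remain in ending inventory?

Jan 4, 124 sold [LIFO — newest first]: 76 @ $15 + 48 @ $16 = $1,908
Jan 6, 176 sold [LIFO — newest first]: 124 @ $14 + 52 @ $16 = $2,568
Jan 11, 501 sold [LIFO — newest first]: 237 @ $12 + 264 @ $12 = $6,012
Jan 13, 140 sold [LIFO — newest first]: 76 @ $12 + 64 @ $16 = $1,936
Total COGS = $1,908 + $2,568 + $6,012 + $1,936 = $12,424
Ending inventory: 26 @ $16 = $416

26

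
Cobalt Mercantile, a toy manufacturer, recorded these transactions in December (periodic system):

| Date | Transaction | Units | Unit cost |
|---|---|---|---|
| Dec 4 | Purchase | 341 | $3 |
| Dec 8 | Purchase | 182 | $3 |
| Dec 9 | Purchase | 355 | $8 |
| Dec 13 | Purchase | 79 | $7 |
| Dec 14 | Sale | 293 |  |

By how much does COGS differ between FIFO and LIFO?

FIFO COGS: 293 @ $3 = $879
LIFO COGS: 79 @ $7 + 214 @ $8 = $2,265
Difference = |$879 − $2,265| = $1,386

$1,386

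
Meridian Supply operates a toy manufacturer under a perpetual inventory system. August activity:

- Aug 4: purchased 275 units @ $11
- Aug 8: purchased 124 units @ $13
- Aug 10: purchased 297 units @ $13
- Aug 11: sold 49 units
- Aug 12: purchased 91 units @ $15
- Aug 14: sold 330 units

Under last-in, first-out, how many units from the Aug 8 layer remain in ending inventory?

124

Aug 11, 49 sold [LIFO — newest first]: 49 @ $13 = $637
Aug 14, 330 sold [LIFO — newest first]: 91 @ $15 + 239 @ $13 = $4,472
Total COGS = $637 + $4,472 = $5,109
Ending inventory: 275 @ $11 + 124 @ $13 + 9 @ $13 = $4,754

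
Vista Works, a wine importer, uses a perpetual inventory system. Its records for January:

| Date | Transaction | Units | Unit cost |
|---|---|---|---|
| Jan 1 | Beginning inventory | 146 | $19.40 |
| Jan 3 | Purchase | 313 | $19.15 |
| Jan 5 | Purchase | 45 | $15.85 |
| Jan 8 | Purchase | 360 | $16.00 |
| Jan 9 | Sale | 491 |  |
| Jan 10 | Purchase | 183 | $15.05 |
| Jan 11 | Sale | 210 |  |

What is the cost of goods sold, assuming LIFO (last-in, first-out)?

Jan 9, 491 sold [LIFO — newest first]: 360 @ $16.00 + 45 @ $15.85 + 86 @ $19.15 = $8,120.15
Jan 11, 210 sold [LIFO — newest first]: 183 @ $15.05 + 27 @ $19.15 = $3,271.20
Total COGS = $8,120.15 + $3,271.20 = $11,391.35
Ending inventory: 146 @ $19.40 + 200 @ $19.15 = $6,662.40

COGS = $11,391.35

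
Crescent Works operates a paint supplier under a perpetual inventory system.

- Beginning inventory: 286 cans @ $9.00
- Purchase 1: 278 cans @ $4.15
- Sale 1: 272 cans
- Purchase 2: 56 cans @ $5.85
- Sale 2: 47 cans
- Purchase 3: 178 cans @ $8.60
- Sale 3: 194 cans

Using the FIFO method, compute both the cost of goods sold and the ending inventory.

COGS = $3,516.05; ending inventory = $2,070.05

Sale 1 (272) [FIFO — oldest first]: 272 @ $9.00 = $2,448.00
Sale 2 (47) [FIFO — oldest first]: 14 @ $9.00 + 33 @ $4.15 = $262.95
Sale 3 (194) [FIFO — oldest first]: 194 @ $4.15 = $805.10
Total COGS = $2,448.00 + $262.95 + $805.10 = $3,516.05
Ending inventory: 51 @ $4.15 + 56 @ $5.85 + 178 @ $8.60 = $2,070.05
Check: goods available $5,586.10 = COGS $3,516.05 + ending $2,070.05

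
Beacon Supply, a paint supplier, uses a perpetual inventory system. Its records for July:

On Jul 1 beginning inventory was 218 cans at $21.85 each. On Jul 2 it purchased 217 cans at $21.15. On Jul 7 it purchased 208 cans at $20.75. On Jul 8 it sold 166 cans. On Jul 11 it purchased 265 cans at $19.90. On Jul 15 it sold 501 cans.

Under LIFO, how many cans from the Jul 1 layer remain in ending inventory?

Jul 8, 166 sold [LIFO — newest first]: 166 @ $20.75 = $3,444.50
Jul 15, 501 sold [LIFO — newest first]: 265 @ $19.90 + 42 @ $20.75 + 194 @ $21.15 = $10,248.10
Total COGS = $3,444.50 + $10,248.10 = $13,692.60
Ending inventory: 218 @ $21.85 + 23 @ $21.15 = $5,249.75

218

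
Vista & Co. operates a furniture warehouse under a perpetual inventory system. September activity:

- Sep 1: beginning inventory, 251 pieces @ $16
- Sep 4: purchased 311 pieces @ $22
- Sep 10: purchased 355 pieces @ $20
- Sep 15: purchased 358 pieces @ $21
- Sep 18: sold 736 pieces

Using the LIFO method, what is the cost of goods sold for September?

Sep 18, 736 sold [LIFO — newest first]: 358 @ $21 + 355 @ $20 + 23 @ $22 = $15,124
Ending inventory: 251 @ $16 + 288 @ $22 = $10,352
Check: goods available $25,476 = COGS $15,124 + ending $10,352

COGS = $15,124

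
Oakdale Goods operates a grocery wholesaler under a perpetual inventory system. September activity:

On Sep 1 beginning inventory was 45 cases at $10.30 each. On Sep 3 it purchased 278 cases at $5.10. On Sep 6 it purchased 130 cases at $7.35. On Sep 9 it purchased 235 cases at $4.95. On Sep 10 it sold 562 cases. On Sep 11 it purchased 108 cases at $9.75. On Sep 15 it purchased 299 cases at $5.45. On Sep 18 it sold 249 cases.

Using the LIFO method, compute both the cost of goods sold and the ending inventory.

COGS = $4,480.50; ending inventory = $2,202.10

Sep 10, 562 sold [LIFO — newest first]: 235 @ $4.95 + 130 @ $7.35 + 197 @ $5.10 = $3,123.45
Sep 18, 249 sold [LIFO — newest first]: 249 @ $5.45 = $1,357.05
Total COGS = $3,123.45 + $1,357.05 = $4,480.50
Ending inventory: 45 @ $10.30 + 81 @ $5.10 + 108 @ $9.75 + 50 @ $5.45 = $2,202.10
Check: goods available $6,682.60 = COGS $4,480.50 + ending $2,202.10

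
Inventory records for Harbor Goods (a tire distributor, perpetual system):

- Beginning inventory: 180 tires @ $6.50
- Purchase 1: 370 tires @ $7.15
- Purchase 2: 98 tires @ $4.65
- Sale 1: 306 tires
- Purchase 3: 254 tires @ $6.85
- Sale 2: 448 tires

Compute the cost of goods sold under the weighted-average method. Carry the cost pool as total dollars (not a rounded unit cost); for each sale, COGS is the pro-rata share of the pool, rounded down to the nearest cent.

After Beginning: 180 on hand, pool $1,170.00 (≈ $6.5000 each)
After Purchase 1: 550 on hand, pool $3,815.50 (≈ $6.9373 each)
After Purchase 2: 648 on hand, pool $4,271.20 (≈ $6.5914 each)
Sale 1, sell 306: 306/648 × $4,271.20 → $2,016.95
After Purchase 3: 596 on hand, pool $3,994.15 (≈ $6.7016 each)
Sale 2, sell 448: 448/596 × $3,994.15 → $3,002.31
Total COGS = $2,016.95 + $3,002.31 = $5,019.26
Ending inventory (cost pool remaining) = $991.84

COGS = $5,019.26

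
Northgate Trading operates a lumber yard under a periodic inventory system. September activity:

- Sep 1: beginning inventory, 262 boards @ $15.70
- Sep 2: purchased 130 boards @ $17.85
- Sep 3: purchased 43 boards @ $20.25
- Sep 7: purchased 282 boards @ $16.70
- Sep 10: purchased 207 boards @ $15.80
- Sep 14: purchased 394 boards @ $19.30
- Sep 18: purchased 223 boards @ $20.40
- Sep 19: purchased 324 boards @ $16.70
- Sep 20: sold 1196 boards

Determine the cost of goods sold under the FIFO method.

Sep 20, 1196 sold [FIFO — oldest first]: 262 @ $15.70 + 130 @ $17.85 + 43 @ $20.25 + 282 @ $16.70 + 207 @ $15.80 + 272 @ $19.30 = $20,534.25
Ending inventory: 122 @ $19.30 + 223 @ $20.40 + 324 @ $16.70 = $12,314.60

COGS = $20,534.25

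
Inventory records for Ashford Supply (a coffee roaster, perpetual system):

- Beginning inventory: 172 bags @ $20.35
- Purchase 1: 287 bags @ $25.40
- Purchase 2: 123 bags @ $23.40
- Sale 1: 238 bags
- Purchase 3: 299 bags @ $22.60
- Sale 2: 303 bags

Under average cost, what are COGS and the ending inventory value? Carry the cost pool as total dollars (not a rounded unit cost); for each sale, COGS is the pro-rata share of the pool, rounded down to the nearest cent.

COGS = $12,580.64; ending inventory = $7,844.96

After Beginning: 172 on hand, pool $3,500.20 (≈ $20.3500 each)
After Purchase 1: 459 on hand, pool $10,790.00 (≈ $23.5076 each)
After Purchase 2: 582 on hand, pool $13,668.20 (≈ $23.4849 each)
Sale 1, sell 238: 238/582 × $13,668.20 → $5,589.40
After Purchase 3: 643 on hand, pool $14,836.20 (≈ $23.0734 each)
Sale 2, sell 303: 303/643 × $14,836.20 → $6,991.24
Total COGS = $5,589.40 + $6,991.24 = $12,580.64
Ending inventory (cost pool remaining) = $7,844.96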